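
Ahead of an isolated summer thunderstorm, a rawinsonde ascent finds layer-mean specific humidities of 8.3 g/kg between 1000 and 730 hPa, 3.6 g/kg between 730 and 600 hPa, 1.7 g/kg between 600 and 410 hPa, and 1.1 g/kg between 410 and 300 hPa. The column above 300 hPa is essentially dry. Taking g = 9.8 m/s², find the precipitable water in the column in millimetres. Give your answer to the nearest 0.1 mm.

PW ≈ 32.2 mm

Precipitable water is the column-integrated vapour mass per unit area: PW = (1/g) Σ q̄ Δp, with q in kg/kg and Δp in Pa (1 kg/m² of water = 1 mm).
Layer 1000–730 hPa: Δp = 270 hPa = 27000 Pa, q̄ = 0.0083 kg/kg → 0.0083 × 27000 / 9.8 = 22.87 mm
Layer 730–600 hPa: Δp = 130 hPa = 13000 Pa, q̄ = 0.0036 kg/kg → 0.0036 × 13000 / 9.8 = 4.78 mm
Layer 600–410 hPa: Δp = 190 hPa = 19000 Pa, q̄ = 0.0017 kg/kg → 0.0017 × 19000 / 9.8 = 3.30 mm
Layer 410–300 hPa: Δp = 110 hPa = 11000 Pa, q̄ = 0.0011 kg/kg → 0.0011 × 11000 / 9.8 = 1.23 mm
PW = 22.87 + 4.78 + 3.30 + 1.23 = 32.18 ≈ 32.2 mm.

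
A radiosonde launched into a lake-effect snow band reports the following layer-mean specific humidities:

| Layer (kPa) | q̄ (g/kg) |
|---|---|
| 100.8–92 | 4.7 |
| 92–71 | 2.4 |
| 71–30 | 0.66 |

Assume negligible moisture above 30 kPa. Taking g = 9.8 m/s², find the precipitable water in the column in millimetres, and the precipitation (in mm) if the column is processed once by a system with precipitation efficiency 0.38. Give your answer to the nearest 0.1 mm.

Precipitable water is the column-integrated vapour mass per unit area: PW = (1/g) Σ q̄ Δp, with q in kg/kg and Δp in Pa (1 kg/m² of water = 1 mm).
Layer 100.8–92 kPa: Δp = 88 hPa = 8800 Pa, q̄ = 0.0047 kg/kg → 0.0047 × 8800 / 9.8 = 4.22 mm
Layer 92–71 kPa: Δp = 210 hPa = 21000 Pa, q̄ = 0.0024 kg/kg → 0.0024 × 21000 / 9.8 = 5.14 mm
Layer 71–30 kPa: Δp = 410 hPa = 41000 Pa, q̄ = 0.00066 kg/kg → 0.00066 × 41000 / 9.8 = 2.76 mm
PW = 4.22 + 5.14 + 2.76 = 12.12 ≈ 12.1 mm.
Precipitation = ε × PW = 0.38 × 12.1 = 4.6 mm.

PW ≈ 12.1 mm; precipitation ≈ 4.6 mm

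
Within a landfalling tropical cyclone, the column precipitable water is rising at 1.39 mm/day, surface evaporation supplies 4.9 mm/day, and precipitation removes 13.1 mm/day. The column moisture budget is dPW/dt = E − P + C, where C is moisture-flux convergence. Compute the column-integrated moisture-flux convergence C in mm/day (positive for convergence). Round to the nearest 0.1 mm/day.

C ≈ 9.6 mm/day

dPW/dt = +1.39 mm/day.
C = dPW/dt − E + P = (+1.39) − 4.9 + 13.1 = 9.6 mm/day.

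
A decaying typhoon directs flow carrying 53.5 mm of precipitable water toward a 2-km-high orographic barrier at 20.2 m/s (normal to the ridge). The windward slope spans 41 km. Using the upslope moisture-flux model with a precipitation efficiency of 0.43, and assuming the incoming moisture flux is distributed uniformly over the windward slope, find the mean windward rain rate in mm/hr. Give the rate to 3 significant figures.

R ≈ 40.8 mm/hr

Incoming column moisture flux per unit ridge length: F = V × PW = 20.2 × 53.5 = 1080.7 mm·m/s.
Spread over the 41 km slope with efficiency ε = 0.43: R = ε·F/W = 0.43 × 1080.7 / 41000 m = 1.133e-02 mm/s.
R = 1.133e-02 × 3600 = 40.8 mm/hr.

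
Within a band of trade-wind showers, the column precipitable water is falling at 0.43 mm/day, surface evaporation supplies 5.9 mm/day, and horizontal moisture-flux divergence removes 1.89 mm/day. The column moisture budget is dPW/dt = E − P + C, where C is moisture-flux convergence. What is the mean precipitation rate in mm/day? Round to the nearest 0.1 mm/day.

P ≈ 4.4 mm/day

dPW/dt = -0.43 mm/day.
P = E + C − dPW/dt = 5.9 + (-1.89) − (-0.43) = 4.4 mm/day.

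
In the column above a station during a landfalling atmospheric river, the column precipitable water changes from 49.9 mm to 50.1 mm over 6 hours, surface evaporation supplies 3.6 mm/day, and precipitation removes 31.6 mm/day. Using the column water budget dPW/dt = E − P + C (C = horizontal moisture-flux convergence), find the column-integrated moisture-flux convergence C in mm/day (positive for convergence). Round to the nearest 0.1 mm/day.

C ≈ 28.8 mm/day

dPW/dt = (50.1 − 49.9) mm / (6/24 day) = +0.800 mm/day.
C = dPW/dt − E + P = (+0.800) − 3.6 + 31.6 = 28.8 mm/day.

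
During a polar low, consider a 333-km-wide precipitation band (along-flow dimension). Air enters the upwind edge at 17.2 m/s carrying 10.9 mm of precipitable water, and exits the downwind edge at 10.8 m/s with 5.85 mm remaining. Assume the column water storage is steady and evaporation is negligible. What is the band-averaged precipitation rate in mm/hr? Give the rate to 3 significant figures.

Column moisture flux per unit crosswind length is F = V × PW.
Inflow: F_in = 17.2 × 10.9 = 187.48 mm·m/s
Outflow: F_out = 10.8 × 5.85 = 63.18 mm·m/s
Steady-state rate R = (F_in − F_out)/L = (187.48 − 63.18) / 333000 m = 3.733e-04 mm/s.
R = 3.733e-04 × 3600 = 1.34 mm/hr.

R ≈ 1.34 mm/hr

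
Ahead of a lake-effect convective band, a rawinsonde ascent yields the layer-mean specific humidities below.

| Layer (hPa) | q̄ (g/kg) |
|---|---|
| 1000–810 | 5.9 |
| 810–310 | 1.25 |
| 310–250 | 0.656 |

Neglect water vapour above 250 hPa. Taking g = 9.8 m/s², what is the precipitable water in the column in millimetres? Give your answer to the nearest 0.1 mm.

PW ≈ 18.2 mm

Precipitable water is the column-integrated vapour mass per unit area: PW = (1/g) Σ q̄ Δp, with q in kg/kg and Δp in Pa (1 kg/m² of water = 1 mm).
Layer 1000–810 hPa: Δp = 190 hPa = 19000 Pa, q̄ = 0.0059 kg/kg → 0.0059 × 19000 / 9.8 = 11.44 mm
Layer 810–310 hPa: Δp = 500 hPa = 50000 Pa, q̄ = 0.00125 kg/kg → 0.00125 × 50000 / 9.8 = 6.38 mm
Layer 310–250 hPa: Δp = 60 hPa = 6000 Pa, q̄ = 0.000656 kg/kg → 0.000656 × 6000 / 9.8 = 0.40 mm
PW = 11.44 + 6.38 + 0.40 = 18.22 ≈ 18.2 mm.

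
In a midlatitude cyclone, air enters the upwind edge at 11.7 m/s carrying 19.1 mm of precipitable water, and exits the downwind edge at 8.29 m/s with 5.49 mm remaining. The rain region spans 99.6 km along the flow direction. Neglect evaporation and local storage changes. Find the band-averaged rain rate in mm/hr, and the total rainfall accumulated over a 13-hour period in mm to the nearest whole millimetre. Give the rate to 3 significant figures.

Column moisture flux per unit crosswind length is F = V × PW.
Inflow: F_in = 11.7 × 19.1 = 223.47 mm·m/s
Outflow: F_out = 8.29 × 5.49 = 45.5121 mm·m/s
Steady-state rate R = (F_in − F_out)/L = (223.47 − 45.5121) / 99600 m = 1.787e-03 mm/s.
R = 1.787e-03 × 3600 = 6.43 mm/hr.
Over 13 h: total = 6.43 × 13 = 83.59 ≈ 84 mm.

R ≈ 6.43 mm/hr; total ≈ 84 mm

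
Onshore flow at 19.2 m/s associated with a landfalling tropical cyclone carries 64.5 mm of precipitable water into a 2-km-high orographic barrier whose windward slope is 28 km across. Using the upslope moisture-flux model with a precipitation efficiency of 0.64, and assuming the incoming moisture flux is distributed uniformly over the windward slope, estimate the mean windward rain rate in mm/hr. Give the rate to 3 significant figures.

R ≈ 102 mm/hr

Incoming column moisture flux per unit ridge length: F = V × PW = 19.2 × 64.5 = 1238.4 mm·m/s.
Spread over the 28 km slope with efficiency ε = 0.64: R = ε·F/W = 0.64 × 1238.4 / 28000 m = 2.831e-02 mm/s.
R = 2.831e-02 × 3600 = 102 mm/hr.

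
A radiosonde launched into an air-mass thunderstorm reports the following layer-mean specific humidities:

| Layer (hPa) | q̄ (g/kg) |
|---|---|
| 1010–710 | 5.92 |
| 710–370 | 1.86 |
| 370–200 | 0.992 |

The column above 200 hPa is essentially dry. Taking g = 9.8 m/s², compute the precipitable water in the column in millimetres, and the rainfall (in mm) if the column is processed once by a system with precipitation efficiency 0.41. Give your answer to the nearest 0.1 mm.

PW ≈ 26.3 mm; rainfall ≈ 10.8 mm

Precipitable water is the column-integrated vapour mass per unit area: PW = (1/g) Σ q̄ Δp, with q in kg/kg and Δp in Pa (1 kg/m² of water = 1 mm).
Layer 1010–710 hPa: Δp = 300 hPa = 30000 Pa, q̄ = 0.00592 kg/kg → 0.00592 × 30000 / 9.8 = 18.12 mm
Layer 710–370 hPa: Δp = 340 hPa = 34000 Pa, q̄ = 0.00186 kg/kg → 0.00186 × 34000 / 9.8 = 6.45 mm
Layer 370–200 hPa: Δp = 170 hPa = 17000 Pa, q̄ = 0.000992 kg/kg → 0.000992 × 17000 / 9.8 = 1.72 mm
PW = 18.12 + 6.45 + 1.72 = 26.29 ≈ 26.3 mm.
Rainfall = ε × PW = 0.41 × 26.3 = 10.8 mm.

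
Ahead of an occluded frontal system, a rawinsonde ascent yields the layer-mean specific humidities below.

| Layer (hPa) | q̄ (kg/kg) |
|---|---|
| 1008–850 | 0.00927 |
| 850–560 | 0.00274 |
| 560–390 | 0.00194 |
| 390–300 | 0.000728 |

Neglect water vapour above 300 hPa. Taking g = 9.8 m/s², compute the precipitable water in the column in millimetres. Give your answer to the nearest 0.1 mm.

PW ≈ 27.1 mm

Precipitable water is the column-integrated vapour mass per unit area: PW = (1/g) Σ q̄ Δp, with q in kg/kg and Δp in Pa (1 kg/m² of water = 1 mm).
Layer 1008–850 hPa: Δp = 158 hPa = 15800 Pa, q̄ = 0.00927 kg/kg → 0.00927 × 15800 / 9.8 = 14.95 mm
Layer 850–560 hPa: Δp = 290 hPa = 29000 Pa, q̄ = 0.00274 kg/kg → 0.00274 × 29000 / 9.8 = 8.11 mm
Layer 560–390 hPa: Δp = 170 hPa = 17000 Pa, q̄ = 0.00194 kg/kg → 0.00194 × 17000 / 9.8 = 3.37 mm
Layer 390–300 hPa: Δp = 90 hPa = 9000 Pa, q̄ = 0.000728 kg/kg → 0.000728 × 9000 / 9.8 = 0.67 mm
PW = 14.95 + 8.11 + 3.37 + 0.67 = 27.10 ≈ 27.1 mm.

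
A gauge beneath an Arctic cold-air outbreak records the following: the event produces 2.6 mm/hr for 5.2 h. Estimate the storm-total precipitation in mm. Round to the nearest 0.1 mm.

Total = Σ Rᵢ Δtᵢ = 2.6 × 5.2
      = 13.52 = 13.5 mm.

total ≈ 13.5 mm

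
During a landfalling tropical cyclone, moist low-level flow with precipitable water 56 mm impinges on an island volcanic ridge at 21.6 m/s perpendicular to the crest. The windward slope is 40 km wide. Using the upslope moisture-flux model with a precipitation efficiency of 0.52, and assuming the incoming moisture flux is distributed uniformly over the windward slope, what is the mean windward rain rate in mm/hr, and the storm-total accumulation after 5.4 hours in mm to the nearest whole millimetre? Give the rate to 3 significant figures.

Incoming column moisture flux per unit ridge length: F = V × PW = 21.6 × 56 = 1209.6 mm·m/s.
Spread over the 40 km slope with efficiency ε = 0.52: R = ε·F/W = 0.52 × 1209.6 / 40000 m = 1.572e-02 mm/s.
R = 1.572e-02 × 3600 = 56.6 mm/hr.
Over 5.4 h: total = 56.6 × 5.4 = 305.64 ≈ 306 mm.

R ≈ 56.6 mm/hr; total ≈ 306 mm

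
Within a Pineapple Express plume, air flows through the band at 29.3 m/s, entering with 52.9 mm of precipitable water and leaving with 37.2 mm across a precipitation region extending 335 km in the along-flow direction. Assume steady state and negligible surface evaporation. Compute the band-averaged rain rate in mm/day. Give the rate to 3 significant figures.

R ≈ 119 mm/day

Column moisture flux per unit crosswind length is F = V × PW.
Inflow: F_in = 29.3 × 52.9 = 1549.97 mm·m/s
Outflow: F_out = 29.3 × 37.2 = 1089.96 mm·m/s
Steady-state rate R = (F_in − F_out)/L = (1549.97 − 1089.96) / 335000 m = 1.373e-03 mm/s.
R = 1.373e-03 × 3600 × 24 = 119 mm/day.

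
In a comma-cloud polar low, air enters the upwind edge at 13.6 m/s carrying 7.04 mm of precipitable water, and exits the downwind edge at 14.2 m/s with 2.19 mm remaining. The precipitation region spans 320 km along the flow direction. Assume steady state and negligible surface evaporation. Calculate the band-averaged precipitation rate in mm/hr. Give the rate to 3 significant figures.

Column moisture flux per unit crosswind length is F = V × PW.
Inflow: F_in = 13.6 × 7.04 = 95.744 mm·m/s
Outflow: F_out = 14.2 × 2.19 = 31.098 mm·m/s
Steady-state rate R = (F_in − F_out)/L = (95.744 − 31.098) / 320000 m = 2.020e-04 mm/s.
R = 2.020e-04 × 3600 = 0.727 mm/hr.

R ≈ 0.727 mm/hr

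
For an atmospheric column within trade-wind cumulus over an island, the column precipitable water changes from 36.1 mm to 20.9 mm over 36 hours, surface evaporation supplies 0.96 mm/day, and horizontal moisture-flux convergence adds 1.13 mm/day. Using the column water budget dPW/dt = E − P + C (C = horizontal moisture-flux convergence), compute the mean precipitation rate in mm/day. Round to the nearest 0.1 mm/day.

dPW/dt = (20.9 − 36.1) mm / (36/24 day) = -10.133 mm/day.
P = E + C − dPW/dt = 0.96 + (1.13) − (-10.133) = 12.2 mm/day.

P ≈ 12.2 mm/day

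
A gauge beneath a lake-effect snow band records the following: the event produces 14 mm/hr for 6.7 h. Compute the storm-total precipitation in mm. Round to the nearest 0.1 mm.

Total = Σ Rᵢ Δtᵢ = 14 × 6.7
      = 93.8 = 93.8 mm.

total ≈ 93.8 mm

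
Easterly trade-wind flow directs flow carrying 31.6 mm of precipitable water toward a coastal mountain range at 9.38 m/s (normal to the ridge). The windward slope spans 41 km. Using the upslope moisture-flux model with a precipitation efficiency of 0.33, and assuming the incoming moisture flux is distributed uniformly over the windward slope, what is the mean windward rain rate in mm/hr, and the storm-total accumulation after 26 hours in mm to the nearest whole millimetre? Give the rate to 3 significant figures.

R ≈ 8.59 mm/hr; total ≈ 223 mm

Incoming column moisture flux per unit ridge length: F = V × PW = 9.38 × 31.6 = 296.408 mm·m/s.
Spread over the 41 km slope with efficiency ε = 0.33: R = ε·F/W = 0.33 × 296.408 / 41000 m = 2.386e-03 mm/s.
R = 2.386e-03 × 3600 = 8.59 mm/hr.
Over 26 h: total = 8.59 × 26 = 223.34 ≈ 223 mm.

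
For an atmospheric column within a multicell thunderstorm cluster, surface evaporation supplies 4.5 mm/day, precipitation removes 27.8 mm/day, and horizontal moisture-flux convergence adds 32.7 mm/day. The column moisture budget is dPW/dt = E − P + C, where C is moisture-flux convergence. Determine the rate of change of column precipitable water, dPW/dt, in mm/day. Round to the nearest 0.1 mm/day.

dPW/dt = E − P + C = 4.5 − 27.8 + (32.7) = 9.4 mm/day.

dPW/dt ≈ 9.4 mm/day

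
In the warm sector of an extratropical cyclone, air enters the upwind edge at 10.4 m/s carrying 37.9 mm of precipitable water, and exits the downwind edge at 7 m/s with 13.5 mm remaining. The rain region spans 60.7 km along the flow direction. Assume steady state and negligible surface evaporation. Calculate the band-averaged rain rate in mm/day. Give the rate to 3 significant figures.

Column moisture flux per unit crosswind length is F = V × PW.
Inflow: F_in = 10.4 × 37.9 = 394.16 mm·m/s
Outflow: F_out = 7 × 13.5 = 94.5 mm·m/s
Steady-state rate R = (F_in − F_out)/L = (394.16 − 94.5) / 60700 m = 4.937e-03 mm/s.
R = 4.937e-03 × 3600 × 24 = 427 mm/day.

R ≈ 427 mm/day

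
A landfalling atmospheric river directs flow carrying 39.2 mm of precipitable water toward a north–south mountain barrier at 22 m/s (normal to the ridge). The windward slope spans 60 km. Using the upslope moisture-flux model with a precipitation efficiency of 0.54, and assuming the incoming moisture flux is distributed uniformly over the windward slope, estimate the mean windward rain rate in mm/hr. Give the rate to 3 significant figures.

Incoming column moisture flux per unit ridge length: F = V × PW = 22 × 39.2 = 862.4 mm·m/s.
Spread over the 60 km slope with efficiency ε = 0.54: R = ε·F/W = 0.54 × 862.4 / 60000 m = 7.762e-03 mm/s.
R = 7.762e-03 × 3600 = 27.9 mm/hr.

R ≈ 27.9 mm/hr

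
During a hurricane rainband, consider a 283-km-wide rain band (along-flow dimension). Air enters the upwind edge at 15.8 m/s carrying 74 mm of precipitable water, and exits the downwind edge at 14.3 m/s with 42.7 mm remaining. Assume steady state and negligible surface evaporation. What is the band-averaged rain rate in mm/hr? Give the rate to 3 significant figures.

R ≈ 7.11 mm/hr

Column moisture flux per unit crosswind length is F = V × PW.
Inflow: F_in = 15.8 × 74 = 1169.2 mm·m/s
Outflow: F_out = 14.3 × 42.7 = 610.61 mm·m/s
Steady-state rate R = (F_in − F_out)/L = (1169.2 − 610.61) / 283000 m = 1.974e-03 mm/s.
R = 1.974e-03 × 3600 = 7.11 mm/hr.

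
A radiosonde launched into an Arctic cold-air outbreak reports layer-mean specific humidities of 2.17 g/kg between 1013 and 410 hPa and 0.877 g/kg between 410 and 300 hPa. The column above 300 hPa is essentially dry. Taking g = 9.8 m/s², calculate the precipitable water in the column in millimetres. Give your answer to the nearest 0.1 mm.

Precipitable water is the column-integrated vapour mass per unit area: PW = (1/g) Σ q̄ Δp, with q in kg/kg and Δp in Pa (1 kg/m² of water = 1 mm).
Layer 1013–410 hPa: Δp = 603 hPa = 60300 Pa, q̄ = 0.00217 kg/kg → 0.00217 × 60300 / 9.8 = 13.35 mm
Layer 410–300 hPa: Δp = 110 hPa = 11000 Pa, q̄ = 0.000877 kg/kg → 0.000877 × 11000 / 9.8 = 0.98 mm
PW = 13.35 + 0.98 = 14.33 ≈ 14.3 mm.

PW ≈ 14.3 mm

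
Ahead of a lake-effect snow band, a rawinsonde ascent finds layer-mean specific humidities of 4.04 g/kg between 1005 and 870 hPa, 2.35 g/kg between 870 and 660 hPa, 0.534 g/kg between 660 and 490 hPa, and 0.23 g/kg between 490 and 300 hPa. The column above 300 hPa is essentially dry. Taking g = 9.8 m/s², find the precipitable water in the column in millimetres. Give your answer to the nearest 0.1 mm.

Precipitable water is the column-integrated vapour mass per unit area: PW = (1/g) Σ q̄ Δp, with q in kg/kg and Δp in Pa (1 kg/m² of water = 1 mm).
Layer 1005–870 hPa: Δp = 135 hPa = 13500 Pa, q̄ = 0.00404 kg/kg → 0.00404 × 13500 / 9.8 = 5.57 mm
Layer 870–660 hPa: Δp = 210 hPa = 21000 Pa, q̄ = 0.00235 kg/kg → 0.00235 × 21000 / 9.8 = 5.04 mm
Layer 660–490 hPa: Δp = 170 hPa = 17000 Pa, q̄ = 0.000534 kg/kg → 0.000534 × 17000 / 9.8 = 0.93 mm
Layer 490–300 hPa: Δp = 190 hPa = 19000 Pa, q̄ = 0.00023 kg/kg → 0.00023 × 19000 / 9.8 = 0.45 mm
PW = 5.57 + 5.04 + 0.93 + 0.45 = 11.99 ≈ 12.0 mm.

PW ≈ 12.0 mm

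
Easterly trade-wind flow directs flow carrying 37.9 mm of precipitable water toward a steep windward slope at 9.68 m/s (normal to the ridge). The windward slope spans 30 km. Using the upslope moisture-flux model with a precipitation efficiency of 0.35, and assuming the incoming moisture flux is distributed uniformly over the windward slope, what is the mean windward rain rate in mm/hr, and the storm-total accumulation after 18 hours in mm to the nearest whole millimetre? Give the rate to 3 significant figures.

Incoming column moisture flux per unit ridge length: F = V × PW = 9.68 × 37.9 = 366.872 mm·m/s.
Spread over the 30 km slope with efficiency ε = 0.35: R = ε·F/W = 0.35 × 366.872 / 30000 m = 4.280e-03 mm/s.
R = 4.280e-03 × 3600 = 15.4 mm/hr.
Over 18 h: total = 15.4 × 18 = 277.2 ≈ 277 mm.

R ≈ 15.4 mm/hr; total ≈ 277 mm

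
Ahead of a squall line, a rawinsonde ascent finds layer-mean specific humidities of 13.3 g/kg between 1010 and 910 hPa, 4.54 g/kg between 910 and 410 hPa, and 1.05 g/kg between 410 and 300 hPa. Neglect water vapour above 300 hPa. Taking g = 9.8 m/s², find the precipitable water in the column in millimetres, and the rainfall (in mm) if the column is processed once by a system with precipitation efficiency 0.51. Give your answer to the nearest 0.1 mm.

PW ≈ 37.9 mm; rainfall ≈ 19.3 mm

Precipitable water is the column-integrated vapour mass per unit area: PW = (1/g) Σ q̄ Δp, with q in kg/kg and Δp in Pa (1 kg/m² of water = 1 mm).
Layer 1010–910 hPa: Δp = 100 hPa = 10000 Pa, q̄ = 0.0133 kg/kg → 0.0133 × 10000 / 9.8 = 13.57 mm
Layer 910–410 hPa: Δp = 500 hPa = 50000 Pa, q̄ = 0.00454 kg/kg → 0.00454 × 50000 / 9.8 = 23.16 mm
Layer 410–300 hPa: Δp = 110 hPa = 11000 Pa, q̄ = 0.00105 kg/kg → 0.00105 × 11000 / 9.8 = 1.18 mm
PW = 13.57 + 23.16 + 1.18 = 37.91 ≈ 37.9 mm.
Rainfall = ε × PW = 0.51 × 37.9 = 19.3 mm.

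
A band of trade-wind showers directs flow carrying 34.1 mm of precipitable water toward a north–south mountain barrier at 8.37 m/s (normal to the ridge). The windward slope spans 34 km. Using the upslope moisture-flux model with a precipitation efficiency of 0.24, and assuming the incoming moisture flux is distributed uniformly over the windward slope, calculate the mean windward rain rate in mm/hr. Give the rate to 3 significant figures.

R ≈ 7.25 mm/hr

Incoming column moisture flux per unit ridge length: F = V × PW = 8.37 × 34.1 = 285.417 mm·m/s.
Spread over the 34 km slope with efficiency ε = 0.24: R = ε·F/W = 0.24 × 285.417 / 34000 m = 2.015e-03 mm/s.
R = 2.015e-03 × 3600 = 7.25 mm/hr.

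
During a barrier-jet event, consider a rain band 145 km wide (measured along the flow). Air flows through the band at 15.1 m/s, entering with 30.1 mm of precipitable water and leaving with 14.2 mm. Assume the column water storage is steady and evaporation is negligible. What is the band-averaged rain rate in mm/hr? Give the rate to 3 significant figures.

Column moisture flux per unit crosswind length is F = V × PW.
Inflow: F_in = 15.1 × 30.1 = 454.51 mm·m/s
Outflow: F_out = 15.1 × 14.2 = 214.42 mm·m/s
Steady-state rate R = (F_in − F_out)/L = (454.51 − 214.42) / 145000 m = 1.656e-03 mm/s.
R = 1.656e-03 × 3600 = 5.96 mm/hr.

R ≈ 5.96 mm/hr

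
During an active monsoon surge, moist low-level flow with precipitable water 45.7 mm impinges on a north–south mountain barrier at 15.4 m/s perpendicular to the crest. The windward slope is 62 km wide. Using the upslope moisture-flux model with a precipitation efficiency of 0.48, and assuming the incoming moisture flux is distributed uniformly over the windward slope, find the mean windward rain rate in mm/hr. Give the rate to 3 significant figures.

R ≈ 19.6 mm/hr

Incoming column moisture flux per unit ridge length: F = V × PW = 15.4 × 45.7 = 703.78 mm·m/s.
Spread over the 62 km slope with efficiency ε = 0.48: R = ε·F/W = 0.48 × 703.78 / 62000 m = 5.449e-03 mm/s.
R = 5.449e-03 × 3600 = 19.6 mm/hr.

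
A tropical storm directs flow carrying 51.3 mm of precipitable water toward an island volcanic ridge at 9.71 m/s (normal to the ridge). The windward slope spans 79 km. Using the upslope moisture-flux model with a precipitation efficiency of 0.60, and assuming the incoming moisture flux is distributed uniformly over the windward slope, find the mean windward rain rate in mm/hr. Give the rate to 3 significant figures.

Incoming column moisture flux per unit ridge length: F = V × PW = 9.71 × 51.3 = 498.123 mm·m/s.
Spread over the 79 km slope with efficiency ε = 0.60: R = ε·F/W = 0.60 × 498.123 / 79000 m = 3.783e-03 mm/s.
R = 3.783e-03 × 3600 = 13.6 mm/hr.

R ≈ 13.6 mm/hr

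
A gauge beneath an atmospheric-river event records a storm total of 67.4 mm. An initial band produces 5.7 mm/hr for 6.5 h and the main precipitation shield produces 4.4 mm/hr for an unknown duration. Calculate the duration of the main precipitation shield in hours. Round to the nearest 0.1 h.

duration ≈ 6.9 h

Known phases: 5.7 × 6.5 = 37.05 mm.
Remaining depth = 67.4 − 37.05 = 30.35 mm.
Duration = 30.35 / 4.4 = 6.9 h.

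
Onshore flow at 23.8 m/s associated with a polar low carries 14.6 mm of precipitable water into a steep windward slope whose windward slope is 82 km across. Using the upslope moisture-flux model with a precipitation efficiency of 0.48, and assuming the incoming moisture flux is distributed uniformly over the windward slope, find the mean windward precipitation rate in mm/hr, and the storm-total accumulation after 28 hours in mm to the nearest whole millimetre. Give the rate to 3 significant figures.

Incoming column moisture flux per unit ridge length: F = V × PW = 23.8 × 14.6 = 347.48 mm·m/s.
Spread over the 82 km slope with efficiency ε = 0.48: R = ε·F/W = 0.48 × 347.48 / 82000 m = 2.034e-03 mm/s.
R = 2.034e-03 × 3600 = 7.32 mm/hr.
Over 28 h: total = 7.32 × 28 = 204.96 ≈ 205 mm.

R ≈ 7.32 mm/hr; total ≈ 205 mm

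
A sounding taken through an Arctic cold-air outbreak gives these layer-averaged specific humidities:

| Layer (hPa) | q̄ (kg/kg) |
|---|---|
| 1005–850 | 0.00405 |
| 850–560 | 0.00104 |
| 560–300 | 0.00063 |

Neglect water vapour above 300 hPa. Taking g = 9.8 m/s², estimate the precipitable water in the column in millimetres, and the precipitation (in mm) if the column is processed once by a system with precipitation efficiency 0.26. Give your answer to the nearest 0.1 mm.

PW ≈ 11.2 mm; precipitation ≈ 2.9 mm

Precipitable water is the column-integrated vapour mass per unit area: PW = (1/g) Σ q̄ Δp, with q in kg/kg and Δp in Pa (1 kg/m² of water = 1 mm).
Layer 1005–850 hPa: Δp = 155 hPa = 15500 Pa, q̄ = 0.00405 kg/kg → 0.00405 × 15500 / 9.8 = 6.41 mm
Layer 850–560 hPa: Δp = 290 hPa = 29000 Pa, q̄ = 0.00104 kg/kg → 0.00104 × 29000 / 9.8 = 3.08 mm
Layer 560–300 hPa: Δp = 260 hPa = 26000 Pa, q̄ = 0.00063 kg/kg → 0.00063 × 26000 / 9.8 = 1.67 mm
PW = 6.41 + 3.08 + 1.67 = 11.16 ≈ 11.2 mm.
Precipitation = ε × PW = 0.26 × 11.2 = 2.9 mm.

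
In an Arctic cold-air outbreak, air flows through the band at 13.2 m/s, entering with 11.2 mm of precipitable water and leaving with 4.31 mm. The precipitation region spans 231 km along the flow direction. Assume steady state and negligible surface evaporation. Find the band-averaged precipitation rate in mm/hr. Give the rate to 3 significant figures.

R ≈ 1.42 mm/hr

Column moisture flux per unit crosswind length is F = V × PW.
Inflow: F_in = 13.2 × 11.2 = 147.84 mm·m/s
Outflow: F_out = 13.2 × 4.31 = 56.892 mm·m/s
Steady-state rate R = (F_in − F_out)/L = (147.84 − 56.892) / 231000 m = 3.937e-04 mm/s.
R = 3.937e-04 × 3600 = 1.42 mm/hr.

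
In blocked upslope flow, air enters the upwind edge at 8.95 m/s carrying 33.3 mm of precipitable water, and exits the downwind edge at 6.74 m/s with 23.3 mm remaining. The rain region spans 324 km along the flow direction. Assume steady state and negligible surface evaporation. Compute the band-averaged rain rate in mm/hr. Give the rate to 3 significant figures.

R ≈ 1.57 mm/hr

Column moisture flux per unit crosswind length is F = V × PW.
Inflow: F_in = 8.95 × 33.3 = 298.035 mm·m/s
Outflow: F_out = 6.74 × 23.3 = 157.042 mm·m/s
Steady-state rate R = (F_in − F_out)/L = (298.035 − 157.042) / 324000 m = 4.352e-04 mm/s.
R = 4.352e-04 × 3600 = 1.57 mm/hr.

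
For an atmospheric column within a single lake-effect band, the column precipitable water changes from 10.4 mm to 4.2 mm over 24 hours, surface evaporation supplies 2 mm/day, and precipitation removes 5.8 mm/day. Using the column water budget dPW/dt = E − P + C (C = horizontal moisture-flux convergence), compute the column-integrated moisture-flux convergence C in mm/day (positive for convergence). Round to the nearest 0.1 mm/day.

dPW/dt = (4.2 − 10.4) mm / (24/24 day) = -6.200 mm/day.
C = dPW/dt − E + P = (-6.200) − 2 + 5.8 = -2.4 mm/day.

C ≈ -2.4 mm/day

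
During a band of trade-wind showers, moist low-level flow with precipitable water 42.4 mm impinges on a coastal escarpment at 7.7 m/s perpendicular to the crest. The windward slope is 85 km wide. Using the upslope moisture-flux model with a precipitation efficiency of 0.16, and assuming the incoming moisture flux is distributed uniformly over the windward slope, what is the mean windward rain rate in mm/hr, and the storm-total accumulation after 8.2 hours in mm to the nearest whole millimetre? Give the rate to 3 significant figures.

Incoming column moisture flux per unit ridge length: F = V × PW = 7.7 × 42.4 = 326.48 mm·m/s.
Spread over the 85 km slope with efficiency ε = 0.16: R = ε·F/W = 0.16 × 326.48 / 85000 m = 6.146e-04 mm/s.
R = 6.146e-04 × 3600 = 2.21 mm/hr.
Over 8.2 h: total = 2.21 × 8.2 = 18.122 ≈ 18 mm.

R ≈ 2.21 mm/hr; total ≈ 18 mm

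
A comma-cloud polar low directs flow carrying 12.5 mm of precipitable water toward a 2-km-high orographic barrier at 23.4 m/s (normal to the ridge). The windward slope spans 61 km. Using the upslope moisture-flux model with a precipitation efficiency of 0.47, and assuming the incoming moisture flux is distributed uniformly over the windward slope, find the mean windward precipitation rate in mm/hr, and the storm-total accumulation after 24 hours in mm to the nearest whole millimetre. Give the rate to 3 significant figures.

R ≈ 8.11 mm/hr; total ≈ 195 mm

Incoming column moisture flux per unit ridge length: F = V × PW = 23.4 × 12.5 = 292.5 mm·m/s.
Spread over the 61 km slope with efficiency ε = 0.47: R = ε·F/W = 0.47 × 292.5 / 61000 m = 2.254e-03 mm/s.
R = 2.254e-03 × 3600 = 8.11 mm/hr.
Over 24 h: total = 8.11 × 24 = 194.64 ≈ 195 mm.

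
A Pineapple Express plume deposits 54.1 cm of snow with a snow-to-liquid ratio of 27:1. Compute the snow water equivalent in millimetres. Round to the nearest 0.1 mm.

SWE = snow depth / ratio = 54.1 cm / 27 = 2.004 cm = 20.0 mm.

SWE ≈ 20.0 mm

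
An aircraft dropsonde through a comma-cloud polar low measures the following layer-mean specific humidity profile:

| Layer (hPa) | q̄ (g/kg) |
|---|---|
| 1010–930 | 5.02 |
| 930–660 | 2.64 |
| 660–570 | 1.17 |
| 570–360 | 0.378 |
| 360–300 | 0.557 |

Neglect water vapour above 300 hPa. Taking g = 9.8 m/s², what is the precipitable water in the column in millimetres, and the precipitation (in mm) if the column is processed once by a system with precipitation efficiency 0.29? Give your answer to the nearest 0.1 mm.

PW ≈ 13.6 mm; precipitation ≈ 3.9 mm

Precipitable water is the column-integrated vapour mass per unit area: PW = (1/g) Σ q̄ Δp, with q in kg/kg and Δp in Pa (1 kg/m² of water = 1 mm).
Layer 1010–930 hPa: Δp = 80 hPa = 8000 Pa, q̄ = 0.00502 kg/kg → 0.00502 × 8000 / 9.8 = 4.10 mm
Layer 930–660 hPa: Δp = 270 hPa = 27000 Pa, q̄ = 0.00264 kg/kg → 0.00264 × 27000 / 9.8 = 7.27 mm
Layer 660–570 hPa: Δp = 90 hPa = 9000 Pa, q̄ = 0.00117 kg/kg → 0.00117 × 9000 / 9.8 = 1.07 mm
Layer 570–360 hPa: Δp = 210 hPa = 21000 Pa, q̄ = 0.000378 kg/kg → 0.000378 × 21000 / 9.8 = 0.81 mm
Layer 360–300 hPa: Δp = 60 hPa = 6000 Pa, q̄ = 0.000557 kg/kg → 0.000557 × 6000 / 9.8 = 0.34 mm
PW = 4.10 + 7.27 + 1.07 + 0.81 + 0.34 = 13.59 ≈ 13.6 mm.
Precipitation = ε × PW = 0.29 × 13.6 = 3.9 mm.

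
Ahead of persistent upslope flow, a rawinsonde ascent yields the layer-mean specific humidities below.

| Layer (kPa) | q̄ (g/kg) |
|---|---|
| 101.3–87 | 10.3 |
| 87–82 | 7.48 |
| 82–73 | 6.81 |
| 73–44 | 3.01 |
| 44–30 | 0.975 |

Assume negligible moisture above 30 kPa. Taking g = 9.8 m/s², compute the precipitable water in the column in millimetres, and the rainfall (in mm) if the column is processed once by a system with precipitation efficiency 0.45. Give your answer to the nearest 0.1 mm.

PW ≈ 35.4 mm; rainfall ≈ 15.9 mm

Precipitable water is the column-integrated vapour mass per unit area: PW = (1/g) Σ q̄ Δp, with q in kg/kg and Δp in Pa (1 kg/m² of water = 1 mm).
Layer 101.3–87 kPa: Δp = 143 hPa = 14300 Pa, q̄ = 0.0103 kg/kg → 0.0103 × 14300 / 9.8 = 15.03 mm
Layer 87–82 kPa: Δp = 50 hPa = 5000 Pa, q̄ = 0.00748 kg/kg → 0.00748 × 5000 / 9.8 = 3.82 mm
Layer 82–73 kPa: Δp = 90 hPa = 9000 Pa, q̄ = 0.00681 kg/kg → 0.00681 × 9000 / 9.8 = 6.25 mm
Layer 73–44 kPa: Δp = 290 hPa = 29000 Pa, q̄ = 0.00301 kg/kg → 0.00301 × 29000 / 9.8 = 8.91 mm
Layer 44–30 kPa: Δp = 140 hPa = 14000 Pa, q̄ = 0.000975 kg/kg → 0.000975 × 14000 / 9.8 = 1.39 mm
PW = 15.03 + 3.82 + 6.25 + 8.91 + 1.39 = 35.40 ≈ 35.4 mm.
Rainfall = ε × PW = 0.45 × 35.4 = 15.9 mm.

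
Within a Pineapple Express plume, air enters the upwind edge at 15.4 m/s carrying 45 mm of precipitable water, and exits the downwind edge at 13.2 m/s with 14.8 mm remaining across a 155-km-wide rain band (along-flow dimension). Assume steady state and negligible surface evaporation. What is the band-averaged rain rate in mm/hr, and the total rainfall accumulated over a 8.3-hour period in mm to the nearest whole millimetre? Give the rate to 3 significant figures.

R ≈ 11.6 mm/hr; total ≈ 96 mm

Column moisture flux per unit crosswind length is F = V × PW.
Inflow: F_in = 15.4 × 45 = 693 mm·m/s
Outflow: F_out = 13.2 × 14.8 = 195.36 mm·m/s
Steady-state rate R = (F_in − F_out)/L = (693 − 195.36) / 155000 m = 3.211e-03 mm/s.
R = 3.211e-03 × 3600 = 11.6 mm/hr.
Over 8.3 h: total = 11.6 × 8.3 = 96.28 ≈ 96 mm.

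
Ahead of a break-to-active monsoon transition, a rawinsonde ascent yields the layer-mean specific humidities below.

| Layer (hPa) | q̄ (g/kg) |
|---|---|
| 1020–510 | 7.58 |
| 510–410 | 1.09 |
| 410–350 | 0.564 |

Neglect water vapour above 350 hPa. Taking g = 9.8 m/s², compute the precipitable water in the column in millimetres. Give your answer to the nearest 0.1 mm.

Precipitable water is the column-integrated vapour mass per unit area: PW = (1/g) Σ q̄ Δp, with q in kg/kg and Δp in Pa (1 kg/m² of water = 1 mm).
Layer 1020–510 hPa: Δp = 510 hPa = 51000 Pa, q̄ = 0.00758 kg/kg → 0.00758 × 51000 / 9.8 = 39.45 mm
Layer 510–410 hPa: Δp = 100 hPa = 10000 Pa, q̄ = 0.00109 kg/kg → 0.00109 × 10000 / 9.8 = 1.11 mm
Layer 410–350 hPa: Δp = 60 hPa = 6000 Pa, q̄ = 0.000564 kg/kg → 0.000564 × 6000 / 9.8 = 0.35 mm
PW = 39.45 + 1.11 + 0.35 = 40.91 ≈ 40.9 mm.

PW ≈ 40.9 mm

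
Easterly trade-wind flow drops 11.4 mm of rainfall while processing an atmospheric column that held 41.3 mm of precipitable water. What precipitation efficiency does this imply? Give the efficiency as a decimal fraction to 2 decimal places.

ε ≈ 0.28

ε = rainfall / PW = 11.4 / 41.3 = 0.28.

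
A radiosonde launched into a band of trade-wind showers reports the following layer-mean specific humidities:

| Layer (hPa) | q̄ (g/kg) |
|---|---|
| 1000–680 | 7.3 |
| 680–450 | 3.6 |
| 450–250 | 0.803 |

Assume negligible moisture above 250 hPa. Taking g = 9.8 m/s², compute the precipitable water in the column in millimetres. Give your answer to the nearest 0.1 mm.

Precipitable water is the column-integrated vapour mass per unit area: PW = (1/g) Σ q̄ Δp, with q in kg/kg and Δp in Pa (1 kg/m² of water = 1 mm).
Layer 1000–680 hPa: Δp = 320 hPa = 32000 Pa, q̄ = 0.0073 kg/kg → 0.0073 × 32000 / 9.8 = 23.84 mm
Layer 680–450 hPa: Δp = 230 hPa = 23000 Pa, q̄ = 0.0036 kg/kg → 0.0036 × 23000 / 9.8 = 8.45 mm
Layer 450–250 hPa: Δp = 200 hPa = 20000 Pa, q̄ = 0.000803 kg/kg → 0.000803 × 20000 / 9.8 = 1.64 mm
PW = 23.84 + 8.45 + 1.64 = 33.93 ≈ 33.9 mm.

PW ≈ 33.9 mm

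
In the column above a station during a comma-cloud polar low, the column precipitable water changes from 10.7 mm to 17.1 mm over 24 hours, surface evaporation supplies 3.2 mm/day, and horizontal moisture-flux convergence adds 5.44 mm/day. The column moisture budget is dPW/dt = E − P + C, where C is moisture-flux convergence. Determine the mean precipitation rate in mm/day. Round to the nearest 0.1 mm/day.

P ≈ 2.2 mm/day

dPW/dt = (17.1 − 10.7) mm / (24/24 day) = +6.400 mm/day.
P = E + C − dPW/dt = 3.2 + (5.44) − (+6.400) = 2.2 mm/day.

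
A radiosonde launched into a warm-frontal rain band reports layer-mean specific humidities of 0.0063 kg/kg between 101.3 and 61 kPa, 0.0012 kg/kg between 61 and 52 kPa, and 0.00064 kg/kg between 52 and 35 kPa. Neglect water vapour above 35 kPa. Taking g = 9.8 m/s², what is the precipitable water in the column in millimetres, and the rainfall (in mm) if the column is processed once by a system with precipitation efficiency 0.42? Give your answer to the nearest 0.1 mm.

Precipitable water is the column-integrated vapour mass per unit area: PW = (1/g) Σ q̄ Δp, with q in kg/kg and Δp in Pa (1 kg/m² of water = 1 mm).
Layer 101.3–61 kPa: Δp = 403 hPa = 40300 Pa, q̄ = 0.0063 kg/kg → 0.0063 × 40300 / 9.8 = 25.91 mm
Layer 61–52 kPa: Δp = 90 hPa = 9000 Pa, q̄ = 0.0012 kg/kg → 0.0012 × 9000 / 9.8 = 1.10 mm
Layer 52–35 kPa: Δp = 170 hPa = 17000 Pa, q̄ = 0.00064 kg/kg → 0.00064 × 17000 / 9.8 = 1.11 mm
PW = 25.91 + 1.10 + 1.11 = 28.12 ≈ 28.1 mm.
Rainfall = ε × PW = 0.42 × 28.1 = 11.8 mm.

PW ≈ 28.1 mm; rainfall ≈ 11.8 mm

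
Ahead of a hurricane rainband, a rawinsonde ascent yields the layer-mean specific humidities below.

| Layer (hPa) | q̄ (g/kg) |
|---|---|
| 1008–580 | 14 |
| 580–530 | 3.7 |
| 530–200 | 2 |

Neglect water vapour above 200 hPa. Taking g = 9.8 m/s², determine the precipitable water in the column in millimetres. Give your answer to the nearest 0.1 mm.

Precipitable water is the column-integrated vapour mass per unit area: PW = (1/g) Σ q̄ Δp, with q in kg/kg and Δp in Pa (1 kg/m² of water = 1 mm).
Layer 1008–580 hPa: Δp = 428 hPa = 42800 Pa, q̄ = 0.014 kg/kg → 0.014 × 42800 / 9.8 = 61.14 mm
Layer 580–530 hPa: Δp = 50 hPa = 5000 Pa, q̄ = 0.0037 kg/kg → 0.0037 × 5000 / 9.8 = 1.89 mm
Layer 530–200 hPa: Δp = 330 hPa = 33000 Pa, q̄ = 0.002 kg/kg → 0.002 × 33000 / 9.8 = 6.73 mm
PW = 61.14 + 1.89 + 6.73 = 69.76 ≈ 69.8 mm.

PW ≈ 69.8 mm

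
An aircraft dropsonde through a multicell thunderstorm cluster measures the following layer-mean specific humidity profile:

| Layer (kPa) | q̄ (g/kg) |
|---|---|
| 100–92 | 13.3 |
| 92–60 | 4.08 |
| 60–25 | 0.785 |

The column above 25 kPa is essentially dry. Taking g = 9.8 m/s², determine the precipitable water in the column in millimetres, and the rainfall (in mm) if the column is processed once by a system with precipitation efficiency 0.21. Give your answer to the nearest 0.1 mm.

Precipitable water is the column-integrated vapour mass per unit area: PW = (1/g) Σ q̄ Δp, with q in kg/kg and Δp in Pa (1 kg/m² of water = 1 mm).
Layer 100–92 kPa: Δp = 80 hPa = 8000 Pa, q̄ = 0.0133 kg/kg → 0.0133 × 8000 / 9.8 = 10.86 mm
Layer 92–60 kPa: Δp = 320 hPa = 32000 Pa, q̄ = 0.00408 kg/kg → 0.00408 × 32000 / 9.8 = 13.32 mm
Layer 60–25 kPa: Δp = 350 hPa = 35000 Pa, q̄ = 0.000785 kg/kg → 0.000785 × 35000 / 9.8 = 2.80 mm
PW = 10.86 + 13.32 + 2.80 = 26.98 ≈ 27.0 mm.
Rainfall = ε × PW = 0.21 × 27.0 = 5.7 mm.

PW ≈ 27.0 mm; rainfall ≈ 5.7 mm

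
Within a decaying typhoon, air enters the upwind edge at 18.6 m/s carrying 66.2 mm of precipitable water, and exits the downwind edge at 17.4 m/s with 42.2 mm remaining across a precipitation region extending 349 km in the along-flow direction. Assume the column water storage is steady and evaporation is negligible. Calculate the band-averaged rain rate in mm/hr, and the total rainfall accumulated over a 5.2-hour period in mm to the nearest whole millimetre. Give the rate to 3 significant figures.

Column moisture flux per unit crosswind length is F = V × PW.
Inflow: F_in = 18.6 × 66.2 = 1231.32 mm·m/s
Outflow: F_out = 17.4 × 42.2 = 734.28 mm·m/s
Steady-state rate R = (F_in − F_out)/L = (1231.32 − 734.28) / 349000 m = 1.424e-03 mm/s.
R = 1.424e-03 × 3600 = 5.13 mm/hr.
Over 5.2 h: total = 5.13 × 5.2 = 26.676 ≈ 27 mm.

R ≈ 5.13 mm/hr; total ≈ 27 mm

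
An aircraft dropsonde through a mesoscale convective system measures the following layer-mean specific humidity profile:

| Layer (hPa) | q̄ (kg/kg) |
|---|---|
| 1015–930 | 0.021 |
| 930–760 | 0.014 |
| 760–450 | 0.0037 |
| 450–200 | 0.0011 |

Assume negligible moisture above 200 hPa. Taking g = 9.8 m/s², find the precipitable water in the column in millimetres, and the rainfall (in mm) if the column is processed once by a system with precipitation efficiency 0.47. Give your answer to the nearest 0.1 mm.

PW ≈ 57.0 mm; rainfall ≈ 26.8 mm

Precipitable water is the column-integrated vapour mass per unit area: PW = (1/g) Σ q̄ Δp, with q in kg/kg and Δp in Pa (1 kg/m² of water = 1 mm).
Layer 1015–930 hPa: Δp = 85 hPa = 8500 Pa, q̄ = 0.021 kg/kg → 0.021 × 8500 / 9.8 = 18.21 mm
Layer 930–760 hPa: Δp = 170 hPa = 17000 Pa, q̄ = 0.014 kg/kg → 0.014 × 17000 / 9.8 = 24.29 mm
Layer 760–450 hPa: Δp = 310 hPa = 31000 Pa, q̄ = 0.0037 kg/kg → 0.0037 × 31000 / 9.8 = 11.70 mm
Layer 450–200 hPa: Δp = 250 hPa = 25000 Pa, q̄ = 0.0011 kg/kg → 0.0011 × 25000 / 9.8 = 2.81 mm
PW = 18.21 + 24.29 + 11.70 + 2.81 = 57.01 ≈ 57.0 mm.
Rainfall = ε × PW = 0.47 × 57.0 = 26.8 mm.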